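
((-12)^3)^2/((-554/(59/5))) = -88086528/1385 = -63600.38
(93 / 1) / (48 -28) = 93 / 20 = 4.65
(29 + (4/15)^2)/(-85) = -0.34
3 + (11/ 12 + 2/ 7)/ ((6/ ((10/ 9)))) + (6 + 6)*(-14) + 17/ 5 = -1830019/ 11340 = -161.38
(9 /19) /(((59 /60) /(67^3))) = 162412020 /1121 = 144881.37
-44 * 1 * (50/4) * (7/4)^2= -13475/8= -1684.38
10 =10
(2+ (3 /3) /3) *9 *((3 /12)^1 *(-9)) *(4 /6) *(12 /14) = -27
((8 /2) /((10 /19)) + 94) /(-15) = -508 /75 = -6.77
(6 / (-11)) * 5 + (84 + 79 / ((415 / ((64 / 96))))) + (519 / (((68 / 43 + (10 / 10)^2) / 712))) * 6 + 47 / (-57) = 2756645534003 / 3209195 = 858983.49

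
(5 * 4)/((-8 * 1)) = -5/2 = -2.50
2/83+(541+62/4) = 92383/166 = 556.52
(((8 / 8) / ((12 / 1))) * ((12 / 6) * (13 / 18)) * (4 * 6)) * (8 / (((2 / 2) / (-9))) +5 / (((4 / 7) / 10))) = 403 / 9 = 44.78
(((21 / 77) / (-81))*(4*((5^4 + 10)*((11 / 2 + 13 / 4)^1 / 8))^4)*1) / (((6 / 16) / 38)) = -4635757178819921875 / 14598144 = -317557984002.62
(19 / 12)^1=19 / 12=1.58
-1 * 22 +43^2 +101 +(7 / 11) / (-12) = 254489 / 132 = 1927.95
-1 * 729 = -729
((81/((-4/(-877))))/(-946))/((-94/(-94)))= -71037/3784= -18.77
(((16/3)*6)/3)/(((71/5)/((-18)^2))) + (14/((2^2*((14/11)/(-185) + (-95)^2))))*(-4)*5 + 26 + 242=666817567238/1303976131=511.37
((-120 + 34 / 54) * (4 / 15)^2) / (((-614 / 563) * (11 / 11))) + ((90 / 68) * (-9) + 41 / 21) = -965829629 / 443875950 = -2.18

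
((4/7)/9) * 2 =8/63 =0.13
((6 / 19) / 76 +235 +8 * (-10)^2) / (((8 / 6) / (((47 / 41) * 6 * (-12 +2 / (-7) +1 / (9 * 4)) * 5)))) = -542456679795 / 1657712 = -327232.16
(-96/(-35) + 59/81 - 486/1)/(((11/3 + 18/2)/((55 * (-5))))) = 75238295/7182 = 10475.95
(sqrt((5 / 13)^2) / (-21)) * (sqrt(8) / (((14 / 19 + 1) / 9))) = -190 * sqrt(2) / 1001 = -0.27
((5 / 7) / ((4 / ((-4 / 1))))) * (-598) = 2990 / 7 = 427.14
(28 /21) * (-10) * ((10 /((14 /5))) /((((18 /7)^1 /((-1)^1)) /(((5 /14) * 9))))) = 1250 /21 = 59.52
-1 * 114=-114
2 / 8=1 / 4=0.25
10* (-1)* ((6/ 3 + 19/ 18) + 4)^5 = -165191847035/ 944784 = -174846.15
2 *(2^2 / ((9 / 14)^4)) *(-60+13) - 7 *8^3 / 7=-2713.56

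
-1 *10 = -10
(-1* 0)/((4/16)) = 0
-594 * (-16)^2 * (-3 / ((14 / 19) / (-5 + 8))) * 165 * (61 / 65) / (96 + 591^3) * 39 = 26171963136 / 481658723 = 54.34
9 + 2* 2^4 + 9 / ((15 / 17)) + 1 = 261 / 5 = 52.20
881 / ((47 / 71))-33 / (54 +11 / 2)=7440467 / 5593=1330.32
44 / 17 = 2.59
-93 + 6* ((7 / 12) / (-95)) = -93.04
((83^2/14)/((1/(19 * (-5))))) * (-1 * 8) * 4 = 10471280/7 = 1495897.14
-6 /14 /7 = -3 /49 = -0.06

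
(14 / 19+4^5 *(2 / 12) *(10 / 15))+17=22489 / 171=131.51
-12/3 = -4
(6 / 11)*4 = 24 / 11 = 2.18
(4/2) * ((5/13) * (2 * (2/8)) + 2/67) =387/871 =0.44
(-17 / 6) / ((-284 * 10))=17 / 17040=0.00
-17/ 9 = -1.89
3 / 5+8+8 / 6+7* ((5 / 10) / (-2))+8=971 / 60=16.18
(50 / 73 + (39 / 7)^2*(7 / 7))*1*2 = 226966 / 3577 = 63.45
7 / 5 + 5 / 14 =123 / 70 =1.76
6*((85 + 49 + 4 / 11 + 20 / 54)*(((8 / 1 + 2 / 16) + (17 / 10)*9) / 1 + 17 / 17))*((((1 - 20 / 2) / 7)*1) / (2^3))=-2443477 / 770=-3173.35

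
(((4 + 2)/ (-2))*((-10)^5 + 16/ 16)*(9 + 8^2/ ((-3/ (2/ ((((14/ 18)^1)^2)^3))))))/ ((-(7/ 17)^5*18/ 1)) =1023042883321361475/ 3954653486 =258693432.17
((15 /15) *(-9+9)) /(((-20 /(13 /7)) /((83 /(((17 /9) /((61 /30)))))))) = 0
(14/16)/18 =7/144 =0.05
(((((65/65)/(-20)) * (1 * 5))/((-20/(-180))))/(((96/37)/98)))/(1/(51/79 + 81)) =-17540775/2528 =-6938.60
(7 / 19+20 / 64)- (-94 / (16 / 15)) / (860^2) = 15312399 / 22483840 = 0.68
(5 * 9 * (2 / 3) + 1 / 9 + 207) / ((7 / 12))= 8536 / 21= 406.48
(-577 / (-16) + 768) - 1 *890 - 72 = -2527 / 16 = -157.94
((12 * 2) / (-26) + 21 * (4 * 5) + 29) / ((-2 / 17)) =-99025 / 26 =-3808.65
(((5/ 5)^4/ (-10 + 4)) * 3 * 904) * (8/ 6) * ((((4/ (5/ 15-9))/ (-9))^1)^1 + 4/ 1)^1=-285664/ 117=-2441.57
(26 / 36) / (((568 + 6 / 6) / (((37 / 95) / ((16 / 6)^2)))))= 481 / 6919040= 0.00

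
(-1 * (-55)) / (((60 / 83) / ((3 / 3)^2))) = 913 / 12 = 76.08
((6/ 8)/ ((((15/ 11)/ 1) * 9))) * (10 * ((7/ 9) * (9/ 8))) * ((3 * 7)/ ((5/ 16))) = 539/ 15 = 35.93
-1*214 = -214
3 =3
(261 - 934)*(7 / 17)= -4711 / 17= -277.12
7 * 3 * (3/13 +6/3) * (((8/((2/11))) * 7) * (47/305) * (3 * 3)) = 20010.83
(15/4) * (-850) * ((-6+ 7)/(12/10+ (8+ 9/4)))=-63750/229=-278.38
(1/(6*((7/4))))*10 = 20/21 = 0.95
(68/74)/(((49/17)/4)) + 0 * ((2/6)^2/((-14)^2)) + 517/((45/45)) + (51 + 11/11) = 1033909/1813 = 570.28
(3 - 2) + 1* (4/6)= 5/3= 1.67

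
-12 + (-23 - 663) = -698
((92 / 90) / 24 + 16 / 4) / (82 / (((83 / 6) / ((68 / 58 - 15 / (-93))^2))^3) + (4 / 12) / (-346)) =113996696559683785233155638433 / 4888954438800703499754888210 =23.32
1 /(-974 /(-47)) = 47 /974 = 0.05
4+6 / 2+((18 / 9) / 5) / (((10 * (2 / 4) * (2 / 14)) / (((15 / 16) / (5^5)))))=875021 / 125000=7.00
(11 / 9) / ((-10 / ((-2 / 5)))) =11 / 225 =0.05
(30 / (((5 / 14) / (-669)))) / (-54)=3122 / 3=1040.67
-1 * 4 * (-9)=36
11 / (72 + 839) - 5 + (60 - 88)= -30052 / 911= -32.99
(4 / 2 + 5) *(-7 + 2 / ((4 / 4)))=-35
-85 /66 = -1.29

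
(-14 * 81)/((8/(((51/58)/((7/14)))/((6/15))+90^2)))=-266521185/232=-1148798.21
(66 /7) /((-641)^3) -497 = -916280654425 /1843623047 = -497.00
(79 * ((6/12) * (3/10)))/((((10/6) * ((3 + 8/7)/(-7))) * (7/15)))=-14931/580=-25.74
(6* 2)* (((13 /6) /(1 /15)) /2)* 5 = 975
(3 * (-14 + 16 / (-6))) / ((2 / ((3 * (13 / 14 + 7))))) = -8325 / 14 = -594.64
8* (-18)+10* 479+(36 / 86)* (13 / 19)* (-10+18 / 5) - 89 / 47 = 891293269 / 191995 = 4642.27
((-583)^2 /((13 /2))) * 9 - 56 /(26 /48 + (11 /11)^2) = 226348602 /481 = 470579.21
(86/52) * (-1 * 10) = -215/13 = -16.54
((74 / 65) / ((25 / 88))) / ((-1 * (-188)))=1628 / 76375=0.02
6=6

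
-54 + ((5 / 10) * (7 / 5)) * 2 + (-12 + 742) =3387 / 5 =677.40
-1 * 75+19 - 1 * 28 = -84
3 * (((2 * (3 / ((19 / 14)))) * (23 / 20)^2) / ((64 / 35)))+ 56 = 65.59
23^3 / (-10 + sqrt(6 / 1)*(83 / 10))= 6083500 / 15667 + 5049305*sqrt(6) / 15667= 1177.74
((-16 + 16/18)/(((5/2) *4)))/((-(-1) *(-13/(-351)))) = -204/5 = -40.80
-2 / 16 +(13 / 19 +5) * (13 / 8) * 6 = 55.30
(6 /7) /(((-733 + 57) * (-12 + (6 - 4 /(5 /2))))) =15 /89908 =0.00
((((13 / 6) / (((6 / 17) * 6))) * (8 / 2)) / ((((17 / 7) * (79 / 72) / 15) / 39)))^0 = 1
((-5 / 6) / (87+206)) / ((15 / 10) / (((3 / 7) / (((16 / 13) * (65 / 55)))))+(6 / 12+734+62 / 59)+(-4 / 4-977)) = 3245 / 270811989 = 0.00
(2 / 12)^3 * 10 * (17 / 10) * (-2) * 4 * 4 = -68 / 27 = -2.52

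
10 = 10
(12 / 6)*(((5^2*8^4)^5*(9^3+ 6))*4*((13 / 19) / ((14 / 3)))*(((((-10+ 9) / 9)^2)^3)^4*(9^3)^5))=20491378304535756800000000000 / 817887699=25054024323375667739.44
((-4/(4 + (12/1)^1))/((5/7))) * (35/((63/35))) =-245/36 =-6.81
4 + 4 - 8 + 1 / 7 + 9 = 64 / 7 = 9.14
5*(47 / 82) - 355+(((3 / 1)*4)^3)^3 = 423101959989 / 82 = 5159779999.87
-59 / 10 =-5.90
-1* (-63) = 63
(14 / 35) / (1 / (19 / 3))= 38 / 15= 2.53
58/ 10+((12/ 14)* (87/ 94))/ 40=76589/ 13160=5.82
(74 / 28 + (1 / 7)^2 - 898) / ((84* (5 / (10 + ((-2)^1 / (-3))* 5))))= -87743 / 3087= -28.42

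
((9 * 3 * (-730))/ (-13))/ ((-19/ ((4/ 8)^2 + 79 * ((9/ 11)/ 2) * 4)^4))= -10395640598349015855/ 462889856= -22458130079.11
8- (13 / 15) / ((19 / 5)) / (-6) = 2749 / 342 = 8.04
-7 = -7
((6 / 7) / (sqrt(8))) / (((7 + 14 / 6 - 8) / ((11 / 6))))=33 * sqrt(2) / 112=0.42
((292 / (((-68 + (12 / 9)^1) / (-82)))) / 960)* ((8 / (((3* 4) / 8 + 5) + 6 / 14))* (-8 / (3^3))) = -41902 / 327375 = -0.13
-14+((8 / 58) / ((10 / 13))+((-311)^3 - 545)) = -4361714524 / 145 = -30080789.82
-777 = -777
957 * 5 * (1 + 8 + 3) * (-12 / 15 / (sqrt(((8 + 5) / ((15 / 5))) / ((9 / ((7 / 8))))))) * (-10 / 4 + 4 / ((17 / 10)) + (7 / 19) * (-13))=349366.58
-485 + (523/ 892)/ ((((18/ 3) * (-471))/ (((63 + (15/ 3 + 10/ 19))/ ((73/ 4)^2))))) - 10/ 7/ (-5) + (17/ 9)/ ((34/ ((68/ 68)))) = -216476351704475/ 446657243886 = -484.66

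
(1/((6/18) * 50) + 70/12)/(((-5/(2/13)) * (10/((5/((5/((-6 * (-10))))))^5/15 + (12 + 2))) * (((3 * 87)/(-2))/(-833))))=-2936425753016/489375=-6000359.14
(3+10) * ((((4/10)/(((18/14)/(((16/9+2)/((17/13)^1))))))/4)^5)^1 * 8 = 648993430904/10896201253125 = 0.06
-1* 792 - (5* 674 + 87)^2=-11951641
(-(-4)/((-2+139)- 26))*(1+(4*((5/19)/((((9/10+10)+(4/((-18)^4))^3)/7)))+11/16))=0.09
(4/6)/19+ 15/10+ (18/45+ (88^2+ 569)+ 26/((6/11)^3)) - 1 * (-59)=87560359/10260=8534.15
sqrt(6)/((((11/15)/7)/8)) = 840*sqrt(6)/11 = 187.05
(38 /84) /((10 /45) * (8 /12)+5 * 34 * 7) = 171 /449876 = 0.00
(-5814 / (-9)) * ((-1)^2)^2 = 646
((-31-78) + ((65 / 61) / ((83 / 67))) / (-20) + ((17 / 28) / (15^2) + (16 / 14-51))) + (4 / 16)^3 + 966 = 58844726023 / 72907200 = 807.12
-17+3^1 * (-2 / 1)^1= -23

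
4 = 4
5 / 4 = 1.25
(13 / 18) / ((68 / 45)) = 65 / 136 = 0.48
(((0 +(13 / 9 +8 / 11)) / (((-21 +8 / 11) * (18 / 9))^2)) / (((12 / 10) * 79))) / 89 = 0.00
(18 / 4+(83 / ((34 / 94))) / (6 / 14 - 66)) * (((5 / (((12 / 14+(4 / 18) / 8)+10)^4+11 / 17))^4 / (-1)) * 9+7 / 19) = 93771978267358371718894751066662672447264588036204430096320251691 / 254409826646095561639788797304692883473492870649300364844373426114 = 0.37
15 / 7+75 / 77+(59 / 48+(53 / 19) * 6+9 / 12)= 1533193 / 70224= 21.83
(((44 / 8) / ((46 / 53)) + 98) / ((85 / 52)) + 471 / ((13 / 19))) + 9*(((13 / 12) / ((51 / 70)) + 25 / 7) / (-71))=18986622519 / 25262510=751.57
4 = 4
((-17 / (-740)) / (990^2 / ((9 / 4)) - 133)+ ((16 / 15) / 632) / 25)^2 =16640730907087849 / 3645445817869518782250000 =0.00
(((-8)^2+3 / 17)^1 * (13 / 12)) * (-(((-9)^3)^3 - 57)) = 915797600653 / 34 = 26935223548.62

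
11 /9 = 1.22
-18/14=-9/7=-1.29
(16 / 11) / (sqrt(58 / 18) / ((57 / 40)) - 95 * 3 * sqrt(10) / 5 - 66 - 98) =-2736 / (-440 * sqrt(29) +308484 +107217 * sqrt(10)) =-0.00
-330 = -330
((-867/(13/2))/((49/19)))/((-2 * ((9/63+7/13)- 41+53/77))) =-181203/277690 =-0.65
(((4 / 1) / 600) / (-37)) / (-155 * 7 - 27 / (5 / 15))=1 / 6471300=0.00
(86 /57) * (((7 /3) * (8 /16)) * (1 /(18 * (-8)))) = -0.01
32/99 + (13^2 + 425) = 58838/99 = 594.32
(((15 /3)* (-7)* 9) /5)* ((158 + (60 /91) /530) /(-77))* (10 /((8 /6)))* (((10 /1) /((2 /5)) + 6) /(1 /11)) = 330617.60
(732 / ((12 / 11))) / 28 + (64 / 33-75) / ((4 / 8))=-112873 / 924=-122.16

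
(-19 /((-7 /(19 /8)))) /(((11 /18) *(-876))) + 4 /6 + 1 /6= 221591 /269808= 0.82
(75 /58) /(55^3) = 3 /385990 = 0.00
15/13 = 1.15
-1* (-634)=634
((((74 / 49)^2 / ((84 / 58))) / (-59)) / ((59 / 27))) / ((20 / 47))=-16793523 / 585051670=-0.03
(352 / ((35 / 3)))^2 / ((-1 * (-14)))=557568 / 8575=65.02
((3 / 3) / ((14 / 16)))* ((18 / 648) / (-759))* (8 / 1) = -16 / 47817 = -0.00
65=65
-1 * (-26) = 26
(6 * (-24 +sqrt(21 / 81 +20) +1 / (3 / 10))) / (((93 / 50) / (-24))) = 1600- 800 * sqrt(1641) / 93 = 1251.53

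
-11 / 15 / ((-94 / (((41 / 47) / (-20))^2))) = 18491 / 1245876000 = 0.00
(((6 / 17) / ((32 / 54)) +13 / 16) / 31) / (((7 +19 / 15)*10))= 1149 / 2091136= 0.00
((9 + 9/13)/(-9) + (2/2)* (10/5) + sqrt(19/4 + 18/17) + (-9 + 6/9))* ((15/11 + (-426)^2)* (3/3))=-192305513/143 + 1996251* sqrt(6715)/374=-907406.11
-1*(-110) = 110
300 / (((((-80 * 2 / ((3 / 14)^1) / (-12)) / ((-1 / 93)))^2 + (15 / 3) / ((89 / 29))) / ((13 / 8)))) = 156195 / 10728758282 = 0.00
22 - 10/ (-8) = 93/ 4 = 23.25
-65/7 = -9.29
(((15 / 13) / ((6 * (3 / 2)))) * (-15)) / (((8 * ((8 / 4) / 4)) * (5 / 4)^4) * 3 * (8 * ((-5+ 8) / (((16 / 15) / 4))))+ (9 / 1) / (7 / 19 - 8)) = -116000 / 158975739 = -0.00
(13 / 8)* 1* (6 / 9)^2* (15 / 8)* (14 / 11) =455 / 264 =1.72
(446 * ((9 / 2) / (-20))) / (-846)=223 / 1880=0.12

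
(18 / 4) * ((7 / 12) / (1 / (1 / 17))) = 21 / 136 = 0.15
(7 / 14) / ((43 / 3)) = 0.03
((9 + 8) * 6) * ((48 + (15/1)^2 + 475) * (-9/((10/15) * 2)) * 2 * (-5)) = 5149980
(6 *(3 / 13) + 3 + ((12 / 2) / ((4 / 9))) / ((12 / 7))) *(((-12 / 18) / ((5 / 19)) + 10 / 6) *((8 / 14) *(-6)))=255 / 7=36.43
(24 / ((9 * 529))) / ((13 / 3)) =0.00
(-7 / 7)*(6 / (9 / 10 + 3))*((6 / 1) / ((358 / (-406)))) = 24360 / 2327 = 10.47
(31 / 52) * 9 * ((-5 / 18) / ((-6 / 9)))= 465 / 208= 2.24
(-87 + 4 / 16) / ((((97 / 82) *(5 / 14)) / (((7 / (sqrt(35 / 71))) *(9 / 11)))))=-896301 *sqrt(2485) / 26675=-1674.99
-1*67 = -67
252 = 252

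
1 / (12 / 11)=11 / 12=0.92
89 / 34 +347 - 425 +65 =-353 / 34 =-10.38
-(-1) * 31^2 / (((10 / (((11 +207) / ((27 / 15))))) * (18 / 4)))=2586.40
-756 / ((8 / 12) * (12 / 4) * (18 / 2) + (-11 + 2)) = -84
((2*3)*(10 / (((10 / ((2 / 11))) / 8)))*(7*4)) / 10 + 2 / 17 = 24.55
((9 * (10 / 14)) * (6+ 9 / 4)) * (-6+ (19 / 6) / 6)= -32505 / 112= -290.22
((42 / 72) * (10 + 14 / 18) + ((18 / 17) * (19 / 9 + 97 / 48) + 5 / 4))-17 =-5.09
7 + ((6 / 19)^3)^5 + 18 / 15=622426210575791653139 / 75905635149373991495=8.20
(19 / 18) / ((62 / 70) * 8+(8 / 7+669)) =665 / 426654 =0.00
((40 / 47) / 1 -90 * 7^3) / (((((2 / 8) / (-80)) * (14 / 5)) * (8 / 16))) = 2321360000 / 329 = 7055805.47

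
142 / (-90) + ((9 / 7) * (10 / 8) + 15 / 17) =19529 / 21420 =0.91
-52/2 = -26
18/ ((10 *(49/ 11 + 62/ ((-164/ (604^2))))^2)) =1830609/ 19343652021880805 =0.00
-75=-75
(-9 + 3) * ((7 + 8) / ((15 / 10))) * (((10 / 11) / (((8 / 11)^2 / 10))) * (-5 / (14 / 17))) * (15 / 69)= 1753125 / 1288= 1361.12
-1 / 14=-0.07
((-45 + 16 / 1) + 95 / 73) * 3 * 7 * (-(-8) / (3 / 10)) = -1132320 / 73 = -15511.23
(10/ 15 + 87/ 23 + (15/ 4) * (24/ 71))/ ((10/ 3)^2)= 84021/ 163300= 0.51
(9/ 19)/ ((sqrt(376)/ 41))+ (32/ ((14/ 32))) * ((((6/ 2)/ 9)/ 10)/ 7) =256/ 735+ 369 * sqrt(94)/ 3572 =1.35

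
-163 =-163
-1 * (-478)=478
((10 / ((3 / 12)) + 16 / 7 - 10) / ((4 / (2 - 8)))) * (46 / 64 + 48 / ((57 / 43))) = -7611567 / 4256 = -1788.43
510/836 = 255/418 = 0.61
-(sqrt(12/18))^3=-2 * sqrt(6)/9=-0.54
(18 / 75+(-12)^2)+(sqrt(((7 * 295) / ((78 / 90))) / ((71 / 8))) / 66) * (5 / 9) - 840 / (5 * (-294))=25 * sqrt(2287194) / 274131+25342 / 175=144.95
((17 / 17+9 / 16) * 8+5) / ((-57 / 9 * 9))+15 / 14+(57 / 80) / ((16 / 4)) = 120343 / 127680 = 0.94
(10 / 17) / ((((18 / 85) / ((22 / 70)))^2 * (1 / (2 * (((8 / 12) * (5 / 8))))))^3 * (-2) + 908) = 1572102054235625 / 2425832406023573534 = 0.00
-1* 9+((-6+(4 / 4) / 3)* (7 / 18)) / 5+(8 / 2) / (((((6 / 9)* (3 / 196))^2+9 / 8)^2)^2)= -408981104913817129829 / 58892937586624721070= -6.94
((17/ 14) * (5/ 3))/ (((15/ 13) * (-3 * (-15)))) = 221/ 5670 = 0.04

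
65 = 65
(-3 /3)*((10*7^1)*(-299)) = 20930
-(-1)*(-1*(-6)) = 6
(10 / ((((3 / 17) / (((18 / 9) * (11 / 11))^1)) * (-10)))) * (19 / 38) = -5.67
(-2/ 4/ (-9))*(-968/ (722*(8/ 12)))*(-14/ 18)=847/ 9747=0.09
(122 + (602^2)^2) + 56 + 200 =131336659594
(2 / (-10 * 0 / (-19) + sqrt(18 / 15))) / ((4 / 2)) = sqrt(30) / 6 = 0.91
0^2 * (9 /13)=0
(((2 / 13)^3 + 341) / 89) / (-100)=-149837 / 3910660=-0.04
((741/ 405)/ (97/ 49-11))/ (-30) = 931/ 137700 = 0.01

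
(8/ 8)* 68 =68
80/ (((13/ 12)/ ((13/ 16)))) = 60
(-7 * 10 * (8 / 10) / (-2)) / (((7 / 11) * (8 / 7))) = 77 / 2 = 38.50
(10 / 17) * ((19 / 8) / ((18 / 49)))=4655 / 1224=3.80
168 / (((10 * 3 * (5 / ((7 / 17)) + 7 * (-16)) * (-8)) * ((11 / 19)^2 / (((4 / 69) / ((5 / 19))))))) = 672182 / 145898775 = 0.00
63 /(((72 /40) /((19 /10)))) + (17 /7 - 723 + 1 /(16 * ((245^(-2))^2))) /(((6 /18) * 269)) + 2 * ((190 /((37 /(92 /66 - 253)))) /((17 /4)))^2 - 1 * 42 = 34999225461811715701 /12980740660272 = 2696242.56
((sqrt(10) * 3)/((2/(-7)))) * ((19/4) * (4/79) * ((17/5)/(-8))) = 6783 * sqrt(10)/6320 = 3.39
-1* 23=-23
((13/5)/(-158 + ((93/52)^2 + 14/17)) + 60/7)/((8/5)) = 529808353/99092770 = 5.35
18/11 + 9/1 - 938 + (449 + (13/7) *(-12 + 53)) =-30971/77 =-402.22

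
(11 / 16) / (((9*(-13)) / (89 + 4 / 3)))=-2981 / 5616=-0.53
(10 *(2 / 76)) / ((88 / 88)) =5 / 19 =0.26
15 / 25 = 3 / 5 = 0.60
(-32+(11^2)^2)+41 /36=525965 /36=14610.14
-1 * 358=-358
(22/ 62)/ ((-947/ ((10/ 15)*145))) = -3190/ 88071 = -0.04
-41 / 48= -0.85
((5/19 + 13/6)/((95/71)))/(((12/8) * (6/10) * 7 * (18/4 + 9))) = 39334/1842183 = 0.02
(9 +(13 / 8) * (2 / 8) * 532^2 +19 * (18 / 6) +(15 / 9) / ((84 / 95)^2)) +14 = 2435603453 / 21168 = 115060.63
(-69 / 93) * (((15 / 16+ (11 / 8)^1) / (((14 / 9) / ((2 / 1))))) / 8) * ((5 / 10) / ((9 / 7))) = -851 / 7936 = -0.11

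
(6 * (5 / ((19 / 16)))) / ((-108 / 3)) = -40 / 57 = -0.70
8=8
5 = 5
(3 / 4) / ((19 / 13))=39 / 76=0.51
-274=-274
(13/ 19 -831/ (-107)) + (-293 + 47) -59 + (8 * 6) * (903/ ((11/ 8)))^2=5092462849699/ 245993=20701657.57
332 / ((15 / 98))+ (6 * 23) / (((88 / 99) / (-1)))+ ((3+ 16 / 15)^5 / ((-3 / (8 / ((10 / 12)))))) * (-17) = 949505616113 / 15187500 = 62518.89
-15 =-15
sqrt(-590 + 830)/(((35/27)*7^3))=108*sqrt(15)/12005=0.03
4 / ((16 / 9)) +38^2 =5785 / 4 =1446.25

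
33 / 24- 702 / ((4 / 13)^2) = -14827 / 2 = -7413.50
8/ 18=4/ 9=0.44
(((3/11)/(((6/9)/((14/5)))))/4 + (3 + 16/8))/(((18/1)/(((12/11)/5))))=1163/18150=0.06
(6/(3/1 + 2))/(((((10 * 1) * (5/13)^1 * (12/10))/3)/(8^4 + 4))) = 3198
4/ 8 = 1/ 2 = 0.50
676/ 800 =169/ 200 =0.84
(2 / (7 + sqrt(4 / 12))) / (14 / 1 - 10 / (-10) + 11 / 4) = 84 / 5183 - 4 * sqrt(3) / 5183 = 0.01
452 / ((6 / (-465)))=-35030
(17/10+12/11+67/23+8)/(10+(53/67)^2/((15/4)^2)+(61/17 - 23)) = -1308386385/894340832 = -1.46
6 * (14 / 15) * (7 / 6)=98 / 15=6.53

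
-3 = -3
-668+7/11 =-7341/11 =-667.36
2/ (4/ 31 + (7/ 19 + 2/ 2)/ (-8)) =-4712/ 99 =-47.60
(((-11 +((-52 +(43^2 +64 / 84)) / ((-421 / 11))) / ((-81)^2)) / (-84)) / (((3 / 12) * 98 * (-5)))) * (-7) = 319239547 / 42634263735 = 0.01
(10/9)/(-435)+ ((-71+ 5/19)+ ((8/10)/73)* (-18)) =-385193494/5430105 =-70.94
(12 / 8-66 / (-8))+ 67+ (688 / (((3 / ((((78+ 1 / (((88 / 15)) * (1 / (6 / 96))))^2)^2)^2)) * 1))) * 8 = 2516451094978790743.87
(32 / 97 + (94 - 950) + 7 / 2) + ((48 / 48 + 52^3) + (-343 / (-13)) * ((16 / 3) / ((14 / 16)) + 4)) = 1059415447 / 7566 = 140023.19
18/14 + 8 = 9.29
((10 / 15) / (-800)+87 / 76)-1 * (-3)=4.14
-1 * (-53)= 53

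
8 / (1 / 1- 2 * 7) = -0.62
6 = 6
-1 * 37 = -37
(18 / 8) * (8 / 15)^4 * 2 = 2048 / 5625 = 0.36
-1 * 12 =-12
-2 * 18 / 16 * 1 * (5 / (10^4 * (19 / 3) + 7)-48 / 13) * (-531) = -3352951179 / 760084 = -4411.29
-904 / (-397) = 904 / 397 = 2.28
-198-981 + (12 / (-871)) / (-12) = -1026908 / 871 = -1179.00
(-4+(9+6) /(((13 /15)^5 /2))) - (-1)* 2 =22038664 /371293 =59.36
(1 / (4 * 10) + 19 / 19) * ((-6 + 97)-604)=-21033 / 40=-525.82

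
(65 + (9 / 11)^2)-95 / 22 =14847 / 242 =61.35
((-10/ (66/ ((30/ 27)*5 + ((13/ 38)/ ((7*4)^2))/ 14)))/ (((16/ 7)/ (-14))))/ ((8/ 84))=104272585/ 1926144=54.14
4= 4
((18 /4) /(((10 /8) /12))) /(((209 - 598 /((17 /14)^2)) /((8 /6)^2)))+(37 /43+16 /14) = 137869329 /85494535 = 1.61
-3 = -3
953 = 953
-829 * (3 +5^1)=-6632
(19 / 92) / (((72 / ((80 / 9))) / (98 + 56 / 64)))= 75145 / 29808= 2.52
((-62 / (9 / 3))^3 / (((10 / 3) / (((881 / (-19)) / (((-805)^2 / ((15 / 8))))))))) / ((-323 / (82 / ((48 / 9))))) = -1076080711 / 63630870800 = -0.02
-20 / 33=-0.61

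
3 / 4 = 0.75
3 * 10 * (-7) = -210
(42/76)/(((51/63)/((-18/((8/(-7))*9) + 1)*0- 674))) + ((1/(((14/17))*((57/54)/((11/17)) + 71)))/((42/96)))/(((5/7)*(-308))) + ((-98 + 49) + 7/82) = -47502271431147/93319315670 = -509.03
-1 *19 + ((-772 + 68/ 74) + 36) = -27901/ 37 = -754.08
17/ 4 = 4.25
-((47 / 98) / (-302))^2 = -2209 / 875923216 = -0.00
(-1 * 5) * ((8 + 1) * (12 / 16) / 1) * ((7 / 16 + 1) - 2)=1215 / 64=18.98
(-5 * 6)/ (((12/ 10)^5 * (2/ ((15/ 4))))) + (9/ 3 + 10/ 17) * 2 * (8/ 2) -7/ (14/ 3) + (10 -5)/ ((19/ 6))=6897785/ 1116288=6.18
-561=-561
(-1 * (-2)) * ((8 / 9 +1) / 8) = 17 / 36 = 0.47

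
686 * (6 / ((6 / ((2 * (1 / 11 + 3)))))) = 46648 / 11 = 4240.73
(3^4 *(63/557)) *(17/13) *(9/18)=86751/14482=5.99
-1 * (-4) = 4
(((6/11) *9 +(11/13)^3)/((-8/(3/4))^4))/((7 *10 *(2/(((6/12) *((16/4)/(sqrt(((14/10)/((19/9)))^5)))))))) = 240568595 *sqrt(665)/365061526781952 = 0.00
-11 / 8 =-1.38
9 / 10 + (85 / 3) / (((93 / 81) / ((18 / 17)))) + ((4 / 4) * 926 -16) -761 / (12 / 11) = 445369 / 1860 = 239.45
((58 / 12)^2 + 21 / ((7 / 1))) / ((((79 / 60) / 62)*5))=248.26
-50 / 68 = -25 / 34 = -0.74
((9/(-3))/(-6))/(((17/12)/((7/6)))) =7/17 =0.41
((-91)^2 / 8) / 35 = 1183 / 40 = 29.58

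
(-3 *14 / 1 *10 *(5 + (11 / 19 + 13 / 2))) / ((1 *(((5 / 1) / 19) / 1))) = -19278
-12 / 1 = -12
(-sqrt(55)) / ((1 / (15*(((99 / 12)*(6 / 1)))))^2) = -2205225*sqrt(55) / 4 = -4088596.58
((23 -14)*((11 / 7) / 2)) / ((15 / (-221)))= -104.19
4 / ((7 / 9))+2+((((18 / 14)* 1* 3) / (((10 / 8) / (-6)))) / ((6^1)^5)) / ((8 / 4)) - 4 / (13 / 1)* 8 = 7301 / 1560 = 4.68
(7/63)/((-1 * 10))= -1/90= -0.01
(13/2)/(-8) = -13/16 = -0.81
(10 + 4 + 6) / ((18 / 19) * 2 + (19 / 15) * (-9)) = -1900 / 903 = -2.10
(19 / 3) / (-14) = -0.45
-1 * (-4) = 4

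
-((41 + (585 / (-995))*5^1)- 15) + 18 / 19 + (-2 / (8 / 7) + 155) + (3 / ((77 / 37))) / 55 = 8401026259 / 64050140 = 131.16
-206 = -206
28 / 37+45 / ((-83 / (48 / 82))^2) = 325210492 / 428475133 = 0.76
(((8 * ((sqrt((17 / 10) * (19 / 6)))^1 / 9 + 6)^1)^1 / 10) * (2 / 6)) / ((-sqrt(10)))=sqrt(10) * (-1620 - sqrt(4845)) / 10125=-0.53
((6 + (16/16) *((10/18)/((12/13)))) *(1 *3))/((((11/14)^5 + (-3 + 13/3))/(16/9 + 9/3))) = 4122286504/71130123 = 57.95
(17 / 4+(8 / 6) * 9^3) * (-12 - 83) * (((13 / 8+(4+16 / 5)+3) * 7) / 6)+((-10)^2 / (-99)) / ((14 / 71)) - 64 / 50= -1418691549139 / 1108800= -1279483.72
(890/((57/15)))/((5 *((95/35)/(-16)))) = -99680/361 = -276.12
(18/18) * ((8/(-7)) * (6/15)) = -16/35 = -0.46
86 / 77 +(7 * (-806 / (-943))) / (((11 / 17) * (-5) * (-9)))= 4320808 / 3267495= 1.32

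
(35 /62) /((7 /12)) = 30 /31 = 0.97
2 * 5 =10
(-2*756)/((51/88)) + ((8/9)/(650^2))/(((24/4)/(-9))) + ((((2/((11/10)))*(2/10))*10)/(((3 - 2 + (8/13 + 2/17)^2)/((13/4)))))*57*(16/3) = -241999448028179/889841720625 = -271.96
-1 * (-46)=46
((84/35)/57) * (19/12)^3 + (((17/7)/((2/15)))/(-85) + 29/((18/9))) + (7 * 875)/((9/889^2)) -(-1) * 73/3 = 8132403676447/15120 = 537857386.01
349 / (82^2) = 349 / 6724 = 0.05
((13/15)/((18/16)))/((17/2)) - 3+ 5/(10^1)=-11059/4590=-2.41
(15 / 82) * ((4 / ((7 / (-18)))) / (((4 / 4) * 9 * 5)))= -12 / 287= -0.04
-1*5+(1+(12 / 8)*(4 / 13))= -46 / 13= -3.54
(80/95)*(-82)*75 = -98400/19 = -5178.95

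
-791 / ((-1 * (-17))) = -46.53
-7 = -7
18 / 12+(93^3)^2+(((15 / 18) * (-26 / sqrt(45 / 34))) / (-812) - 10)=13 * sqrt(170) / 7308+1293980366881 / 2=646990183440.52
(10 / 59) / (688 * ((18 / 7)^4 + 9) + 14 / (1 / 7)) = 12005 / 2576110451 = 0.00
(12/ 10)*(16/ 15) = 32/ 25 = 1.28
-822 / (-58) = 411 / 29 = 14.17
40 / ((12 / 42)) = 140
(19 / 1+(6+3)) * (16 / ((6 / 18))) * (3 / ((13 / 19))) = 76608 / 13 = 5892.92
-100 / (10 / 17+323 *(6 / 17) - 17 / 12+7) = -4080 / 4903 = -0.83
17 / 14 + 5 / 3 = 121 / 42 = 2.88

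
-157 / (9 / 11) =-1727 / 9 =-191.89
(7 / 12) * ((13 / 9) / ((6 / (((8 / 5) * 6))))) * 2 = 364 / 135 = 2.70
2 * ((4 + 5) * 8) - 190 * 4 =-616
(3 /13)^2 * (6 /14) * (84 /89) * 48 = 15552 /15041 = 1.03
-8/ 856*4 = -0.04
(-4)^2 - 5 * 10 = -34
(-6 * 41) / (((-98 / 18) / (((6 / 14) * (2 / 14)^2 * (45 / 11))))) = 298890 / 184877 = 1.62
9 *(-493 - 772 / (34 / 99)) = -419355 / 17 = -24667.94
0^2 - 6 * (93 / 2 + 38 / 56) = -3963 / 14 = -283.07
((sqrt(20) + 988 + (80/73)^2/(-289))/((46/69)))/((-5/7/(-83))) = 1743* sqrt(5)/5 + 1326068846802/7700405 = 172987.17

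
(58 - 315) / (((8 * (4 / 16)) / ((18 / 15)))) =-771 / 5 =-154.20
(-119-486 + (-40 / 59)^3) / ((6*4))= -124318295 / 4929096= -25.22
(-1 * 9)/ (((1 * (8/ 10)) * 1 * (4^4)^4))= -45/ 17179869184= -0.00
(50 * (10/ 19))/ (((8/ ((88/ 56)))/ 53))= 72875/ 266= 273.97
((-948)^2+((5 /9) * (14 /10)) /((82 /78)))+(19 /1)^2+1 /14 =1548191327 /1722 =899065.81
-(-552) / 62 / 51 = 92 / 527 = 0.17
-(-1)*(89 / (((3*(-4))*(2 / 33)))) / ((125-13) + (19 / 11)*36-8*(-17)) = -10769 / 27296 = -0.39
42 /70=3 /5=0.60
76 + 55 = 131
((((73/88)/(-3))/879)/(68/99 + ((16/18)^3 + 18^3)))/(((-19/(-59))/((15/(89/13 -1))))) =-68029065/158331004601728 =-0.00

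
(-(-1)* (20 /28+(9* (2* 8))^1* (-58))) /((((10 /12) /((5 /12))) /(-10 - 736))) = 21805207 /7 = 3115029.57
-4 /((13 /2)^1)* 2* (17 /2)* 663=-6936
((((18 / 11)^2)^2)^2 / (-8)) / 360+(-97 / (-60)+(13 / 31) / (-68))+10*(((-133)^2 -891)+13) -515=56798718352432906 / 338901390861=167596.59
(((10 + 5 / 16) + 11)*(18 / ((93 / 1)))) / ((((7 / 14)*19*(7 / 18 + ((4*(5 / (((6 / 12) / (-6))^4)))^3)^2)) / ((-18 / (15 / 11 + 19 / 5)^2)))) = -8085825 / 140343617033507112841855123228459018727248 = -0.00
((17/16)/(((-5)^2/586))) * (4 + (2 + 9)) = 373.58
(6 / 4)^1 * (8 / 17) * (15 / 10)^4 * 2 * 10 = 1215 / 17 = 71.47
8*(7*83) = 4648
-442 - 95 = -537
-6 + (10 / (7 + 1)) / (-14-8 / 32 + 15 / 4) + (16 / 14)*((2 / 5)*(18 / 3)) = -709 / 210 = -3.38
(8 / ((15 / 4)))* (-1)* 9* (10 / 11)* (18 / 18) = -17.45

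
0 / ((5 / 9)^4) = 0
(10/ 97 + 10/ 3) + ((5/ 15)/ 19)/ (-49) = 310301/ 90307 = 3.44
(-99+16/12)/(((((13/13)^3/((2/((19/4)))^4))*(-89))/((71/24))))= 10651136/104387121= 0.10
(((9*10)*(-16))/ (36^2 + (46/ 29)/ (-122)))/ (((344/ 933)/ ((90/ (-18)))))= 1485429300/ 98581843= 15.07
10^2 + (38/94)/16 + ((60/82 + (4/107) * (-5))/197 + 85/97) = 6361114247117/63041049616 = 100.90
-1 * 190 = -190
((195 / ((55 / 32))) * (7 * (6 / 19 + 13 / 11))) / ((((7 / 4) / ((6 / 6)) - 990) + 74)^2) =14583296 / 10248673017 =0.00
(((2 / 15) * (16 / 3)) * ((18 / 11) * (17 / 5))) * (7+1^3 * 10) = 18496 / 275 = 67.26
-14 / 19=-0.74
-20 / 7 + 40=260 / 7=37.14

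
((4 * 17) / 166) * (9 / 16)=153 / 664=0.23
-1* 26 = -26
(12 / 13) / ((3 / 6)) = 24 / 13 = 1.85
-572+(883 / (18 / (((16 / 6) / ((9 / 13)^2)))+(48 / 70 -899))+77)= -10503789425 / 21177571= -495.99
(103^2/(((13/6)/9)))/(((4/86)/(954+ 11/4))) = 47137346523/52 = 906487433.13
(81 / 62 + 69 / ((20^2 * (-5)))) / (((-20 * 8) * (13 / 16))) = -78861 / 8060000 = -0.01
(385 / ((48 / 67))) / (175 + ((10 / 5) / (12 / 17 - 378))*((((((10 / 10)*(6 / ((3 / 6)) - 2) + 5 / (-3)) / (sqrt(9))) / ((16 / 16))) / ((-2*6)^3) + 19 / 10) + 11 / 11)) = 19144827900 / 6233860651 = 3.07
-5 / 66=-0.08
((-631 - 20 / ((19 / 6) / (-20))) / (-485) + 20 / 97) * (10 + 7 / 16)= 13.01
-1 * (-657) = 657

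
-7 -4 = -11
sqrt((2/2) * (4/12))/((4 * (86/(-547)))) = -547 * sqrt(3)/1032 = -0.92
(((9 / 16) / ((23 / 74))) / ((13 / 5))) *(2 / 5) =333 / 1196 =0.28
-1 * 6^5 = -7776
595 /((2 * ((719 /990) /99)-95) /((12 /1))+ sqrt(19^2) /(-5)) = -87473925 /1722346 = -50.79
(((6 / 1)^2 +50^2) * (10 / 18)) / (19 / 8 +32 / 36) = 20288 / 47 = 431.66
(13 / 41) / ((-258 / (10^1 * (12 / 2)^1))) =-130 / 1763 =-0.07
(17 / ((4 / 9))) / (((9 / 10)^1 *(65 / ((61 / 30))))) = 1037 / 780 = 1.33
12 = 12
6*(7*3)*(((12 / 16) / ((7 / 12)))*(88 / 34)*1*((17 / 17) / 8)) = 891 / 17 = 52.41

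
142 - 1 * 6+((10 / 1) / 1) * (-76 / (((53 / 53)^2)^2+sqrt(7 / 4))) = 3448 / 3 - 1520 * sqrt(7) / 3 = -191.18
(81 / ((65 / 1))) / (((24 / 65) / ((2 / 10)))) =27 / 40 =0.68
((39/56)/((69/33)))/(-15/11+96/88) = -1573/1288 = -1.22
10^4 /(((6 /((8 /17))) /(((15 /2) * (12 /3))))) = 400000 /17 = 23529.41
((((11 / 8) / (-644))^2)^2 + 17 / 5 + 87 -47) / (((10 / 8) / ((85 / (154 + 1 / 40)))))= 2599034668764560709 / 135645267977863168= 19.16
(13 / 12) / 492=13 / 5904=0.00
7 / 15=0.47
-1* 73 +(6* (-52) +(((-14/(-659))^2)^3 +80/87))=-2736868638172901450383/7125769011554673567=-384.08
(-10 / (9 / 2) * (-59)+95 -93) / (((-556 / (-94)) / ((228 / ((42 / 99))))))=11767954 / 973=12094.51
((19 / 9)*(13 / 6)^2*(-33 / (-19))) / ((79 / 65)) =120835 / 8532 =14.16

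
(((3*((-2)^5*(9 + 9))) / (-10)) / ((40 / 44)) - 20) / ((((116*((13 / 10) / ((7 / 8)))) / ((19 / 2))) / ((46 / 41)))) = 3251717 / 309140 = 10.52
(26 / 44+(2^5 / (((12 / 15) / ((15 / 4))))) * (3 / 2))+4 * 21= 6811 / 22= 309.59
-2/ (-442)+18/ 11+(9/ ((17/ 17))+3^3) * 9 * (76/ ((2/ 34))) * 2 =2035276085/ 2431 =837217.64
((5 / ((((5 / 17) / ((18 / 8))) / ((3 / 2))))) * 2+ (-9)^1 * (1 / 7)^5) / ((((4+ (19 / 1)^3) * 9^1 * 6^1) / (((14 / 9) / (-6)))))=-857153 / 10677784824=-0.00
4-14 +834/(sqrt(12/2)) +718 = 139 * sqrt(6) +708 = 1048.48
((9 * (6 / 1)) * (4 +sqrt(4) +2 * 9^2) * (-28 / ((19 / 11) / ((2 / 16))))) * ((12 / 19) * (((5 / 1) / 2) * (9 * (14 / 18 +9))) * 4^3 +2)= -59026269456 / 361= -163507671.62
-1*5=-5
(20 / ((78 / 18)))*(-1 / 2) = -2.31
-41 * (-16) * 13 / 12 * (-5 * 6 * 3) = -63960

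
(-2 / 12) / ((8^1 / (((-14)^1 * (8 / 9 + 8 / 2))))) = 77 / 54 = 1.43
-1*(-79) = 79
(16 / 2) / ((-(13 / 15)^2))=-1800 / 169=-10.65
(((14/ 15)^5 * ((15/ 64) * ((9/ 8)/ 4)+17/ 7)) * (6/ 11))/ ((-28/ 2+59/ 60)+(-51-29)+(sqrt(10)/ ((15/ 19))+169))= 35585962909/ 2798107335000-148307369 * sqrt(10)/ 699526833750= 0.01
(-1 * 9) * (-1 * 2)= 18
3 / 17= 0.18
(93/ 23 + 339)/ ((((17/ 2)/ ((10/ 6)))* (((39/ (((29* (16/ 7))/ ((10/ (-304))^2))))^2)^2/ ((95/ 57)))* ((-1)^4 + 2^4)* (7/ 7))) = 13894290205352951084974333755392/ 346136615879315625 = 40141058668573.07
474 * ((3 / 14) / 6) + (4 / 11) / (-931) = 346723 / 20482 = 16.93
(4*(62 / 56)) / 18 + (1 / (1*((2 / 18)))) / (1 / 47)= 53329 / 126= 423.25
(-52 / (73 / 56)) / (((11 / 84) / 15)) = -3669120 / 803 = -4569.27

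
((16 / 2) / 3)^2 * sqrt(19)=64 * sqrt(19) / 9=31.00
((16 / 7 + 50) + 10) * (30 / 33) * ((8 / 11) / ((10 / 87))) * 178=54015168 / 847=63772.34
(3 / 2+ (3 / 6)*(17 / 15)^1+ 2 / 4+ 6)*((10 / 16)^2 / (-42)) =-1285 / 16128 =-0.08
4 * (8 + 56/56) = 36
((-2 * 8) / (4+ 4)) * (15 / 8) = -15 / 4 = -3.75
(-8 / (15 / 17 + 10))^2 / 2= 9248 / 34225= 0.27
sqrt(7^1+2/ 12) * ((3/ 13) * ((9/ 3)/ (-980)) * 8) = -3 * sqrt(258)/ 3185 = -0.02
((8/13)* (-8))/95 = -64/1235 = -0.05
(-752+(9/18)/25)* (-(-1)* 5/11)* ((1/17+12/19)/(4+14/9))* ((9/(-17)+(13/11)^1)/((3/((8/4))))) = -1534377591/83051375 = -18.48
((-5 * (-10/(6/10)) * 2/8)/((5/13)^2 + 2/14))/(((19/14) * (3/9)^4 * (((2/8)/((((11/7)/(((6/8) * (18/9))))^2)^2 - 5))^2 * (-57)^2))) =23020501726992250/75886807288131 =303.35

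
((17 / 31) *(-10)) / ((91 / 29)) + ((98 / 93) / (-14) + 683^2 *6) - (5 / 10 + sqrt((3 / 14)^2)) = 23687356970 / 8463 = 2798931.46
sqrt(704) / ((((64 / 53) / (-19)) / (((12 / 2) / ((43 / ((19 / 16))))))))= -57399 * sqrt(11) / 2752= -69.18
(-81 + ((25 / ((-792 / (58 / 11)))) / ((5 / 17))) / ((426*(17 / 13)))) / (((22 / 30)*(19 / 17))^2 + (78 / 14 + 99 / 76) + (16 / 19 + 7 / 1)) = -144436656929425 / 27438916050282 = -5.26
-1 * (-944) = 944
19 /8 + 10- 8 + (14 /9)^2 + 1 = 5051 /648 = 7.79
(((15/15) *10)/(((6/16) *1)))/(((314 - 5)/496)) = 39680/927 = 42.80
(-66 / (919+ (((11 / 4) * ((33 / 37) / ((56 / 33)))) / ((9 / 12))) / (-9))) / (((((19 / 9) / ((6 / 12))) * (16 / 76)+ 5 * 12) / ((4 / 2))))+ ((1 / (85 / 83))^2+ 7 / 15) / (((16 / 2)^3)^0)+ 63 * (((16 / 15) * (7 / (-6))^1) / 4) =-308355268212248 / 16959185444175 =-18.18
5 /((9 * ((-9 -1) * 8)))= -1 /144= -0.01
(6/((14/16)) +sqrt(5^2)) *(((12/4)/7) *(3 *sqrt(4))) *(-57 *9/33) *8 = -2043792/539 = -3791.82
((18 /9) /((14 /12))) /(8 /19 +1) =76 /63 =1.21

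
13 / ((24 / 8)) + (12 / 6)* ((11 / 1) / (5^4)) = 8191 / 1875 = 4.37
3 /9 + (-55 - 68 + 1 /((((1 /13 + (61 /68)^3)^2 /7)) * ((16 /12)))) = -58099156398736 /507687289725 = -114.44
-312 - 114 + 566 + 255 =395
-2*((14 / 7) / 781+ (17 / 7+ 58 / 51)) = -1989854 / 278817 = -7.14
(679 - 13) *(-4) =-2664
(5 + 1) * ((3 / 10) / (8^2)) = 0.03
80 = 80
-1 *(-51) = 51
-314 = -314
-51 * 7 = -357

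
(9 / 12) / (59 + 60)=3 / 476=0.01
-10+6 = -4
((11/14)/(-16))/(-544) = 11/121856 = 0.00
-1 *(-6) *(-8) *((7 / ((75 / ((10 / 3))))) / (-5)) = 224 / 75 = 2.99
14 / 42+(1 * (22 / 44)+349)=2099 / 6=349.83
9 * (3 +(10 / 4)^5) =28989 / 32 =905.91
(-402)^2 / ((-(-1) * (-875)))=-161604 / 875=-184.69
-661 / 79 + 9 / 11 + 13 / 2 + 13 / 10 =1091 / 4345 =0.25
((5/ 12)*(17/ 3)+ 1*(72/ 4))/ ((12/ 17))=12461/ 432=28.84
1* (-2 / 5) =-2 / 5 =-0.40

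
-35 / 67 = -0.52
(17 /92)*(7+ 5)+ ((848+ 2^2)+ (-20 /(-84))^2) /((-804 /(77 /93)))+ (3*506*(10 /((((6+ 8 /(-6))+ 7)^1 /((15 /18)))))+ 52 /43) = 5063367376481 /4658819004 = 1086.83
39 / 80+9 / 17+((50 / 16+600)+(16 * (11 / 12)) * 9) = 1001153 / 1360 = 736.14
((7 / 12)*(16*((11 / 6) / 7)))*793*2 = 34892 / 9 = 3876.89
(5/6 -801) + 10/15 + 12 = -1575/2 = -787.50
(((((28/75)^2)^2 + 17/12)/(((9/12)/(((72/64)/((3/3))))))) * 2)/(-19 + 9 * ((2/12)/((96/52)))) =-727021996/3069140625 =-0.24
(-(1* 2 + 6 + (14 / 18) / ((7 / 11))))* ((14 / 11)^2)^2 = -3188528 / 131769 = -24.20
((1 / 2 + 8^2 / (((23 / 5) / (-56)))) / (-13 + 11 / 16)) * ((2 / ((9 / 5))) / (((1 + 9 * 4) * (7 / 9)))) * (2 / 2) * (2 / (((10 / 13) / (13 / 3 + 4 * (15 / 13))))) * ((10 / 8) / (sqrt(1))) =83334220 / 1173529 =71.01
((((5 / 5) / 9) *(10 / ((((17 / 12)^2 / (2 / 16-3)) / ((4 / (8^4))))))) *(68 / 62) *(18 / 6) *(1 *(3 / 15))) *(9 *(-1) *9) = 5589 / 67456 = 0.08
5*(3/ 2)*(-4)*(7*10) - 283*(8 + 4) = -5496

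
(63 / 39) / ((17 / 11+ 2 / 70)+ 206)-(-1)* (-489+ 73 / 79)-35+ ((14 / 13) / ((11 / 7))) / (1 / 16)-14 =-474971722235 / 902811052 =-526.10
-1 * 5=-5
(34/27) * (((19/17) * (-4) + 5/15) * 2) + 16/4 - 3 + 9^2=5798/81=71.58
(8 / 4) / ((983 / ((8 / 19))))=16 / 18677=0.00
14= 14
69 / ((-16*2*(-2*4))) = 69 / 256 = 0.27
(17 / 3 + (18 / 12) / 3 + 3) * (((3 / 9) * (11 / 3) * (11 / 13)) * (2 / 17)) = 6655 / 5967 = 1.12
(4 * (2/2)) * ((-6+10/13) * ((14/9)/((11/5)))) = -19040/1287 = -14.79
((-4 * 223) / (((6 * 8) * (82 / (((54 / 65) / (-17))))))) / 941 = 2007 / 170528020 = 0.00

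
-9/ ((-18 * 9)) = 1/ 18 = 0.06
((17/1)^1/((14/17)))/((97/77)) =3179/194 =16.39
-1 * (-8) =8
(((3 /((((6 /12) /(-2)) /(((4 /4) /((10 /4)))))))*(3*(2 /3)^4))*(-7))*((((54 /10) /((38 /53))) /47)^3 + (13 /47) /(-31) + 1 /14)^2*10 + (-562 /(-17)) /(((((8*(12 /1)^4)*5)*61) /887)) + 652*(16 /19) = 2521313396496339266222046553265094437 /4584731839805943680711509296000000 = 549.94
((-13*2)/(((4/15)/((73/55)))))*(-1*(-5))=-14235/22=-647.05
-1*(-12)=12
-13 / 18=-0.72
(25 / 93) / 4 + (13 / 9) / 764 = 0.07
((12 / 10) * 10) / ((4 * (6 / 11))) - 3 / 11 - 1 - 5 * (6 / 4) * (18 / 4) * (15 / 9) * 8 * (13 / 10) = -12777 / 22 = -580.77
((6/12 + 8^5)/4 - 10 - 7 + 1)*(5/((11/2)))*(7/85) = 457863/748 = 612.12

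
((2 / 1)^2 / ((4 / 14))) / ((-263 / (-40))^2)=22400 / 69169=0.32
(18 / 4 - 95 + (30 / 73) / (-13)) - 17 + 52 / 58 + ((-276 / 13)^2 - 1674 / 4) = -26614554 / 357773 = -74.39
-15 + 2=-13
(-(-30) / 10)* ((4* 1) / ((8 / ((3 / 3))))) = 1.50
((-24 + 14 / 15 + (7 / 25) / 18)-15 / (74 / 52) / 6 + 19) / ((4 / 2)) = -96701 / 33300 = -2.90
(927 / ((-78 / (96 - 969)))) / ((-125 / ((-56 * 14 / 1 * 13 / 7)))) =120851.14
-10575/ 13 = -813.46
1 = 1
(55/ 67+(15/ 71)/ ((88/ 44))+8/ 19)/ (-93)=-81199/ 5603746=-0.01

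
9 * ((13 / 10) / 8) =1.46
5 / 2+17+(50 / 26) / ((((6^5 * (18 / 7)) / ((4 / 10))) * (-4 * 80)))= 19.50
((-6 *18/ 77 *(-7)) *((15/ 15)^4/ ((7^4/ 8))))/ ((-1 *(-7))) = 864/ 184877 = 0.00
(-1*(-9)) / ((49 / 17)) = 153 / 49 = 3.12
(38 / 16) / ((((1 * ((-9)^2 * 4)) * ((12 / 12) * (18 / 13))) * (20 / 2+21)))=247 / 1446336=0.00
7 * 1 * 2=14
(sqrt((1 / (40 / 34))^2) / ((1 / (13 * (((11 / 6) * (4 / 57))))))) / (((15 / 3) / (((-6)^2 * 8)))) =38896 / 475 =81.89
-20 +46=26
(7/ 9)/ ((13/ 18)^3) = 4536/ 2197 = 2.06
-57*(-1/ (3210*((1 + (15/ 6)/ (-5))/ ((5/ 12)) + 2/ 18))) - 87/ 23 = -1094529/ 290398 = -3.77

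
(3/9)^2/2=0.06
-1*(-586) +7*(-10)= 516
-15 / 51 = -5 / 17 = -0.29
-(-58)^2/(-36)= 841/9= 93.44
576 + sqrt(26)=581.10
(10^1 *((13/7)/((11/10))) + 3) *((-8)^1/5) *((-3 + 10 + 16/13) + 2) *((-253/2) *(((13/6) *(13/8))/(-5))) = -8697611/300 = -28992.04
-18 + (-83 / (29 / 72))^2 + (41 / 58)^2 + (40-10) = 142892353 / 3364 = 42476.92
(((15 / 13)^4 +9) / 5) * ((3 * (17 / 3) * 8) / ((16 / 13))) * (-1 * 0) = 0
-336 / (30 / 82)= -4592 / 5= -918.40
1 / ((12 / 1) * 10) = 1 / 120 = 0.01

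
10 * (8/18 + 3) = 310/9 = 34.44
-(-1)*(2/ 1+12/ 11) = 34/ 11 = 3.09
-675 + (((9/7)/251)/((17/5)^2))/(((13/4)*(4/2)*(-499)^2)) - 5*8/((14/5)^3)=-54511068606503000/80539722300401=-676.82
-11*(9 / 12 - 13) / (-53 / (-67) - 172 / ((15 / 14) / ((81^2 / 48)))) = -0.01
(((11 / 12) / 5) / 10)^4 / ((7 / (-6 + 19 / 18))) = -1303049 / 16329600000000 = -0.00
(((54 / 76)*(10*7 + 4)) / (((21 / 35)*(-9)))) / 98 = -185 / 1862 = -0.10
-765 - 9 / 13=-9954 / 13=-765.69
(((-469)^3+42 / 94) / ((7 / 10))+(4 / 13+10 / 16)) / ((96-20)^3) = -335.72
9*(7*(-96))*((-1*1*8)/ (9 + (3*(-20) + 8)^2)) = 48384/ 2713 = 17.83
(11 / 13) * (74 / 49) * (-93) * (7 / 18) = -12617 / 273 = -46.22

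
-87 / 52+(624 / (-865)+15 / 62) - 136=-192637123 / 1394380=-138.15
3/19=0.16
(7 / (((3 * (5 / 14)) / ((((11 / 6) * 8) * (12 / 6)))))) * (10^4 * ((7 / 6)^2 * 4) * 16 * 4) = 667774419.75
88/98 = 44/49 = 0.90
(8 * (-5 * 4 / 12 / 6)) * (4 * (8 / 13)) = -640 / 117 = -5.47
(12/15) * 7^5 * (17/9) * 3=1142876/15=76191.73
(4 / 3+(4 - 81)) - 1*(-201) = 125.33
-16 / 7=-2.29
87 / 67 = 1.30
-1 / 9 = -0.11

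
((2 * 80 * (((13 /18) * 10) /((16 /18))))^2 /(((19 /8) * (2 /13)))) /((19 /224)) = 19685120000 /361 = 54529418.28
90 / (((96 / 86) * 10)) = 8.06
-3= -3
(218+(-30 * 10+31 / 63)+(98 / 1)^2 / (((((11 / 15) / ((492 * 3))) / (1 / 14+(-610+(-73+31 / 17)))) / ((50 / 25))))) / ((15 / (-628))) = 38963052208214644 / 35343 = 1102426285494.01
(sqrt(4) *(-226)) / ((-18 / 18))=452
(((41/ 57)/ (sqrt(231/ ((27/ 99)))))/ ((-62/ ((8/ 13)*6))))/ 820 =-0.00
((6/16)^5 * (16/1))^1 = 243/2048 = 0.12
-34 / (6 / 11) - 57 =-119.33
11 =11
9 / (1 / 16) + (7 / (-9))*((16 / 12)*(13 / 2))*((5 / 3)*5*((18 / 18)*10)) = -33836 / 81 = -417.73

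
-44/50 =-22/25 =-0.88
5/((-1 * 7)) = -5/7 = -0.71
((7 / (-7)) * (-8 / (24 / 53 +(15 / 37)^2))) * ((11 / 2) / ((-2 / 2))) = -290228 / 4071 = -71.29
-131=-131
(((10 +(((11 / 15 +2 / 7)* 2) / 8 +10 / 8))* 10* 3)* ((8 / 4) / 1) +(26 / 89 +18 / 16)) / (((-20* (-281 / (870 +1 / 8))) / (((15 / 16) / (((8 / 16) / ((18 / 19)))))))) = 647937321309 / 3406025728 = 190.23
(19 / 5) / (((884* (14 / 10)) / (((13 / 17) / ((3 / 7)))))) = 19 / 3468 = 0.01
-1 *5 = -5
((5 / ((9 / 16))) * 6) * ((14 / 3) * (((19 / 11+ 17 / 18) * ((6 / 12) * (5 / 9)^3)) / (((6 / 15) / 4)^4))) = 370300000000 / 649539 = 570096.64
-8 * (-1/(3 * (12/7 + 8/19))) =266/213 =1.25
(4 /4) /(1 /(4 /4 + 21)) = 22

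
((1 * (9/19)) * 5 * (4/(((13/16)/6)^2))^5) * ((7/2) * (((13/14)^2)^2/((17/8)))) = 765887196662209204715520/534757342301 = 1432214457059.50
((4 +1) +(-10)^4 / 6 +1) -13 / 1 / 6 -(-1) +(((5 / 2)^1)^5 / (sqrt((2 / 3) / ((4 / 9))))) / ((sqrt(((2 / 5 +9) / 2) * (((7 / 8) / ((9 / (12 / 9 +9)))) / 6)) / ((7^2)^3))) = 10576330.19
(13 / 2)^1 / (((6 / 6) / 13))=169 / 2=84.50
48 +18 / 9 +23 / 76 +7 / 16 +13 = 19377 / 304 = 63.74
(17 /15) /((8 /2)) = 17 /60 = 0.28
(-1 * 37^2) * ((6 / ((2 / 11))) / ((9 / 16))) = -240944 / 3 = -80314.67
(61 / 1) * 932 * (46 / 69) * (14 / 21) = 25267.56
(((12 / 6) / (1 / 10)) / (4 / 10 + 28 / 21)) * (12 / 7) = 1800 / 91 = 19.78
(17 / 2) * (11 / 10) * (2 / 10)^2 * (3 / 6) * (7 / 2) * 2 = 1309 / 1000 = 1.31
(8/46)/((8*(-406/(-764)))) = 191/4669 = 0.04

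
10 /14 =5 /7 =0.71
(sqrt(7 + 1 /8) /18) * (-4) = -sqrt(114) /18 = -0.59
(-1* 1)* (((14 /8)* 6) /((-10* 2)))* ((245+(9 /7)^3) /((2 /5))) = 63573 /196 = 324.35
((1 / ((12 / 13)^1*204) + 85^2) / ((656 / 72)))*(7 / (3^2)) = 123807691 / 200736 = 616.77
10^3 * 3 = 3000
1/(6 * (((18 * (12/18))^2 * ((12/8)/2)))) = 1/648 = 0.00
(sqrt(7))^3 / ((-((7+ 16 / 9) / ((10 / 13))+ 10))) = -630 *sqrt(7) / 1927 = -0.86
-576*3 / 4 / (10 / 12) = -518.40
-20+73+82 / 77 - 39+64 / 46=29144 / 1771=16.46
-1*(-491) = 491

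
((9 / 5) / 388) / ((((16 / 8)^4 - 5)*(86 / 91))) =819 / 1835240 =0.00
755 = 755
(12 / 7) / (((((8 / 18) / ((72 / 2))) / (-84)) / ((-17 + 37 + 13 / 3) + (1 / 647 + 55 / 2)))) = -391177512 / 647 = -604602.03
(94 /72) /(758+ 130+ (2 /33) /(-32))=2068 /1406589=0.00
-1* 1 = -1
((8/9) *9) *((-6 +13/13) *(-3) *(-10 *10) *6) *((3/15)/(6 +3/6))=-28800/13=-2215.38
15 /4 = 3.75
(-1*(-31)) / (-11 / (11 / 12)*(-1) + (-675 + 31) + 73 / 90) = -0.05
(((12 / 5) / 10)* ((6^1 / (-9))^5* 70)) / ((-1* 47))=896 / 19035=0.05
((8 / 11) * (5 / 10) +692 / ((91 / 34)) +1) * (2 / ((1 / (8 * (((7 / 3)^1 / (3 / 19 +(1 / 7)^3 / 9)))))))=5086642323 / 82940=61329.18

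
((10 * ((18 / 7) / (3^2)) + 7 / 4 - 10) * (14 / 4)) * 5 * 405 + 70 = -305215 / 8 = -38151.88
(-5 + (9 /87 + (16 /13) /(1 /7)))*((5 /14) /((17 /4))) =0.31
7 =7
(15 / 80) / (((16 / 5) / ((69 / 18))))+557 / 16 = 17939 / 512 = 35.04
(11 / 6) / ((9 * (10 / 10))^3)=11 / 4374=0.00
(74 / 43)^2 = 5476 / 1849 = 2.96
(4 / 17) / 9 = 4 / 153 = 0.03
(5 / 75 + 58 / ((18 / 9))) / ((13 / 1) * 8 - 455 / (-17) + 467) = 3706 / 76215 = 0.05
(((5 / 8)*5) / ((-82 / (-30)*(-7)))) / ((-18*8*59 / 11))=1375 / 6502272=0.00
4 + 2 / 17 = 70 / 17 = 4.12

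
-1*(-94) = 94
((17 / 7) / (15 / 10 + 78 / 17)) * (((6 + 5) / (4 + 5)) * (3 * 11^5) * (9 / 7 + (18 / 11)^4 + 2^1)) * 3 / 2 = 37471906175 / 10143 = 3694361.25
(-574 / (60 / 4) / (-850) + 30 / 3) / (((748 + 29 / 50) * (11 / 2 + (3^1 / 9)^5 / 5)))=20747988 / 8505328531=0.00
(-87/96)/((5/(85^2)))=-41905/32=-1309.53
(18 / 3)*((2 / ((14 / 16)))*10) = 137.14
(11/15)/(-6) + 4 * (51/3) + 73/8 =27721/360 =77.00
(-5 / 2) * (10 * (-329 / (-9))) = -913.89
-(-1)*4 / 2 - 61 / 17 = -27 / 17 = -1.59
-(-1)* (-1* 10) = -10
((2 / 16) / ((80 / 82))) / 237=41 / 75840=0.00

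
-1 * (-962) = 962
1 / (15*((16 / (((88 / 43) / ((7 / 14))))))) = 11 / 645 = 0.02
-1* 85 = -85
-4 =-4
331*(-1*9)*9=-26811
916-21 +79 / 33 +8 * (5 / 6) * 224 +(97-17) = 2470.73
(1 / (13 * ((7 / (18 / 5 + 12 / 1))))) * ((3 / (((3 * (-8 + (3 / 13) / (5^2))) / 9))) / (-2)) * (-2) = -3510 / 18179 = -0.19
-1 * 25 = -25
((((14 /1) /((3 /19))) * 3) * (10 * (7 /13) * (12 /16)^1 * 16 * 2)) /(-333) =-148960 /1443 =-103.23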